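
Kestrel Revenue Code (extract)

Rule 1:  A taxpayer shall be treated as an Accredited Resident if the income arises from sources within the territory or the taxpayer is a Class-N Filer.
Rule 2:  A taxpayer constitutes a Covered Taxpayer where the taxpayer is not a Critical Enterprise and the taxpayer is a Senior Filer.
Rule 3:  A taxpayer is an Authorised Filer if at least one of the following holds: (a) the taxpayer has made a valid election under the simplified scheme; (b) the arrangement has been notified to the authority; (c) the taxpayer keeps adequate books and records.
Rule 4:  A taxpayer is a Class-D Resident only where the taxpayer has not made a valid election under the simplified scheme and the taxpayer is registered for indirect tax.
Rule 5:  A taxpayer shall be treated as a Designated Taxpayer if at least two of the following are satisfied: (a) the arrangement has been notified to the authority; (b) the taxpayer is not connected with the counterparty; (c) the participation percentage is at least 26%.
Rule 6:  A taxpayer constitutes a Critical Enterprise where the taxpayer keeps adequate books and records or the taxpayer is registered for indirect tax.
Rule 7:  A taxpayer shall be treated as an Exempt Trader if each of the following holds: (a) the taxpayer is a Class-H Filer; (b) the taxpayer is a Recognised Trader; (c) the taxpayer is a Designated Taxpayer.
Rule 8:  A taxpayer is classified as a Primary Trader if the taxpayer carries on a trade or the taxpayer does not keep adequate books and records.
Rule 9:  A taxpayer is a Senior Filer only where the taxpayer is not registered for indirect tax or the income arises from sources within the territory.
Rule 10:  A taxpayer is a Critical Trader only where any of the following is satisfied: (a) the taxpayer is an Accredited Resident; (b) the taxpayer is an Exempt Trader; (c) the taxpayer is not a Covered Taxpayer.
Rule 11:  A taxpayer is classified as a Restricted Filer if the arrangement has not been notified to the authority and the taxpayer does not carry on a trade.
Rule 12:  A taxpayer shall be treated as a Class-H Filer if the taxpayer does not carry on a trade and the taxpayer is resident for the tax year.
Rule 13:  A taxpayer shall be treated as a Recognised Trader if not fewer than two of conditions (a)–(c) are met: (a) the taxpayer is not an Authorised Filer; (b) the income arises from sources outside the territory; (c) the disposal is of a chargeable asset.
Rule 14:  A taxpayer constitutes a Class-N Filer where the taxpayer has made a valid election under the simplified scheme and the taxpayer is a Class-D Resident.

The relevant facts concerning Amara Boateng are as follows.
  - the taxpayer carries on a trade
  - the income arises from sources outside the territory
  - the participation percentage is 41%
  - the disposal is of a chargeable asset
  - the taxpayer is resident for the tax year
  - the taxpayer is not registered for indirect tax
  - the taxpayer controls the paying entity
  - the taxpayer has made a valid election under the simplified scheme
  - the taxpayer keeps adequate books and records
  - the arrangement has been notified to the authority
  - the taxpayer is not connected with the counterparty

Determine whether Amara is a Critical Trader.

rule 4 — Class-D Resident: [the taxpayer has not made a valid election under the simplified scheme? no] AND [the taxpayer is registered for indirect tax? no] → not satisfied.
rule 14 — Class-N Filer: [the taxpayer has made a valid election under the simplified scheme? yes] AND [Class-D Resident (rule 4)? no] → not satisfied.
rule 1 — Accredited Resident: [the income arises from sources within the territory? no] OR [Class-N Filer (rule 14)? no] → not satisfied.
rule 12 — Class-H Filer: [the taxpayer does not carry on a trade? no] AND [the taxpayer is resident for the tax year? yes] → not satisfied.
rule 3 — Authorised Filer: [the taxpayer has made a valid election under the simplified scheme? yes] OR [the arrangement has been notified to the authority? yes] OR [the taxpayer keeps adequate books and records? yes] → satisfied.
rule 13 — Recognised Trader: not an Authorised Filer (rule 3)? no; the income arises from sources outside the territory? yes; the disposal is of a chargeable asset? yes — 2 of 3 hold (need ≥2) → satisfied.
rule 5 — Designated Taxpayer: the arrangement has been notified to the authority? yes; the taxpayer is not connected with the counterparty? yes; participation percentage: 41% ≥ 26%? yes — 3 of 3 hold (need ≥2) → satisfied.
rule 7 — Exempt Trader: [Class-H Filer (rule 12)? no] AND [Recognised Trader (rule 13)? yes] AND [Designated Taxpayer (rule 5)? yes] → not satisfied.
rule 6 — Critical Enterprise: [the taxpayer keeps adequate books and records? yes] OR [the taxpayer is registered for indirect tax? no] → satisfied.
rule 9 — Senior Filer: [the taxpayer is not registered for indirect tax? yes] OR [the income arises from sources within the territory? no] → satisfied.
rule 2 — Covered Taxpayer: [not a Critical Enterprise (rule 6)? no] AND [Senior Filer (rule 9)? yes] → not satisfied.
rule 10 — Critical Trader: [Accredited Resident (rule 1)? no] OR [Exempt Trader (rule 7)? no] OR [not a Covered Taxpayer (rule 2)? yes] → satisfied.

Yes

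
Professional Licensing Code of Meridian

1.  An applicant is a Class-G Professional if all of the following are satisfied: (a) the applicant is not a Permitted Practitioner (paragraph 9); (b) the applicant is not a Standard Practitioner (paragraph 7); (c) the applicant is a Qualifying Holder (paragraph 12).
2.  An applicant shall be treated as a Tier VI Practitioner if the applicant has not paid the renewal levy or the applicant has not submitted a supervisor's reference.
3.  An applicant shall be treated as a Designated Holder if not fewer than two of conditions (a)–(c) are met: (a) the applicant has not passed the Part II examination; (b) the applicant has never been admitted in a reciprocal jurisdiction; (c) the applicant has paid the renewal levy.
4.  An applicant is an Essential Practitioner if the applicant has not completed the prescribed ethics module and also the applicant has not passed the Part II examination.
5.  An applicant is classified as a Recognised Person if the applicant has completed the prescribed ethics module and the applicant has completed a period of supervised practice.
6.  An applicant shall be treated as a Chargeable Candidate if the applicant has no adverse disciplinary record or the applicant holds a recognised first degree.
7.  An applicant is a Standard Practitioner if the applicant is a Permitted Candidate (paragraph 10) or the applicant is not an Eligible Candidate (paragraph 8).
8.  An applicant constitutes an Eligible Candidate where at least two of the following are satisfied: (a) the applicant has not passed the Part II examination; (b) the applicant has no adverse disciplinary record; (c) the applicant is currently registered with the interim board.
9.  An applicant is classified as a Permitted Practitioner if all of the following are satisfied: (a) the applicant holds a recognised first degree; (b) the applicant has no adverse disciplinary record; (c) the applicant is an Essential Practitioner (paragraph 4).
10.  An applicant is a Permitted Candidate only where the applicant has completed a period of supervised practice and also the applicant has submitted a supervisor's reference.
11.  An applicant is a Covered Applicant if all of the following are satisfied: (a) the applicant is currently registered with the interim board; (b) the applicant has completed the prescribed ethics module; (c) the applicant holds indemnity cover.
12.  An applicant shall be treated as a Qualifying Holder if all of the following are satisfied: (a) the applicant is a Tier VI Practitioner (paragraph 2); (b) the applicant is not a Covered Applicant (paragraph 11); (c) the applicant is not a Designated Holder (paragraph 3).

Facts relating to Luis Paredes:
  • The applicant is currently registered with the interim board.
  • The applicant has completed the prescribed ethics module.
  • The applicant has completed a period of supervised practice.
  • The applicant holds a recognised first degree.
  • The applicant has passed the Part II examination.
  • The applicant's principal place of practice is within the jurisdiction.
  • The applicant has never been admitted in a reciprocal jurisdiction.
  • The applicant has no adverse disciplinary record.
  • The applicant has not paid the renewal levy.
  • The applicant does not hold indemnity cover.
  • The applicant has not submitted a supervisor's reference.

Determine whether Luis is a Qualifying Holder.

Yes

Under paragraph 2: the applicant has not paid the renewal levy? yes; or the applicant has not submitted a supervisor's reference? yes. So the applicant is a Tier VI Practitioner.
Under paragraph 11: the applicant is currently registered with the interim board? yes; and the applicant has completed the prescribed ethics module? yes; and the applicant holds indemnity cover? no. So the applicant is not a Covered Applicant.
Under paragraph 3: the applicant has not passed the Part II examination? no; the applicant has never been admitted in a reciprocal jurisdiction? yes; the applicant has paid the renewal levy? no — 1 of 3 hold (need ≥2) → not satisfied.
Under paragraph 12: Tier VI Practitioner (paragraph 2)? yes; and not a Covered Applicant (paragraph 11)? yes; and not a Designated Holder (paragraph 3)? yes. So the applicant is a Qualifying Holder.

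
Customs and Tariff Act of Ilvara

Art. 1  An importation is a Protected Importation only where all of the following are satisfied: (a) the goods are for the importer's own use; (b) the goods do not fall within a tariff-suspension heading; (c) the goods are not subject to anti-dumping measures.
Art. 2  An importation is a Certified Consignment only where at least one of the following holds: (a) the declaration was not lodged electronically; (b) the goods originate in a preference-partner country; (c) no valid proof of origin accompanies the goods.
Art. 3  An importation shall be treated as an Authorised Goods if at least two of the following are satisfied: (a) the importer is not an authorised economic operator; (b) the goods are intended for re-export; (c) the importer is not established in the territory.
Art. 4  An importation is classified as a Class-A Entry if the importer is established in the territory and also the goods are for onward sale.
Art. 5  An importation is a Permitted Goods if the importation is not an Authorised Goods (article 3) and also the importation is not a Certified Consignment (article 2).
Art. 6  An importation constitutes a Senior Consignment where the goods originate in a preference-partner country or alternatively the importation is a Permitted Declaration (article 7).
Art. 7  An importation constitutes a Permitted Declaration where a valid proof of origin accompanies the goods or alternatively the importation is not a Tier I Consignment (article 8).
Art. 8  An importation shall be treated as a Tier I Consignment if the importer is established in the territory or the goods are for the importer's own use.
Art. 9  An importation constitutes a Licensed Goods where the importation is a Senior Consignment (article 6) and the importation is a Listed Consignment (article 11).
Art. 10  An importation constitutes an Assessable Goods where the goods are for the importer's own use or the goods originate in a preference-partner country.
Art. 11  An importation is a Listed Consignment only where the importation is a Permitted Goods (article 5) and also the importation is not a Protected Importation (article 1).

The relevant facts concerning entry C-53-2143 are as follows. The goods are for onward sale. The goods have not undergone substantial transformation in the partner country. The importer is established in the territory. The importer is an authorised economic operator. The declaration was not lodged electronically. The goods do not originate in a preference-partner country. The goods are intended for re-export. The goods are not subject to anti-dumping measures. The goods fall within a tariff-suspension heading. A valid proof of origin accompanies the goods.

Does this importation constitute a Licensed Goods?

Under article 8: the importer is established in the territory? yes; or the goods are for the importer's own use? no. So the importation is a Tier I Consignment.
Under article 7: a valid proof of origin accompanies the goods? yes; or not a Tier I Consignment (article 8)? no. So the importation is a Permitted Declaration.
Under article 6: the goods originate in a preference-partner country? no; or Permitted Declaration (article 7)? yes. So the importation is a Senior Consignment.
Under article 3: the importer is not an authorised economic operator? no; the goods are intended for re-export? yes; the importer is not established in the territory? no — 1 of 3 hold (need ≥2) → not satisfied.
Under article 2: the declaration was not lodged electronically? yes; or the goods originate in a preference-partner country? no; or no valid proof of origin accompanies the goods? no. So the importation is a Certified Consignment.
Under article 5: not an Authorised Goods (article 3)? yes; and not a Certified Consignment (article 2)? no. So the importation is not a Permitted Goods.
Under article 1: the goods are for the importer's own use? no; and the goods do not fall within a tariff-suspension heading? no; and the goods are not subject to anti-dumping measures? yes. So the importation is not a Protected Importation.
Under article 11: Permitted Goods (article 5)? no; and not a Protected Importation (article 1)? yes. So the importation is not a Listed Consignment.
Under article 9: Senior Consignment (article 6)? yes; and Listed Consignment (article 11)? no. So the importation is not a Licensed Goods.

No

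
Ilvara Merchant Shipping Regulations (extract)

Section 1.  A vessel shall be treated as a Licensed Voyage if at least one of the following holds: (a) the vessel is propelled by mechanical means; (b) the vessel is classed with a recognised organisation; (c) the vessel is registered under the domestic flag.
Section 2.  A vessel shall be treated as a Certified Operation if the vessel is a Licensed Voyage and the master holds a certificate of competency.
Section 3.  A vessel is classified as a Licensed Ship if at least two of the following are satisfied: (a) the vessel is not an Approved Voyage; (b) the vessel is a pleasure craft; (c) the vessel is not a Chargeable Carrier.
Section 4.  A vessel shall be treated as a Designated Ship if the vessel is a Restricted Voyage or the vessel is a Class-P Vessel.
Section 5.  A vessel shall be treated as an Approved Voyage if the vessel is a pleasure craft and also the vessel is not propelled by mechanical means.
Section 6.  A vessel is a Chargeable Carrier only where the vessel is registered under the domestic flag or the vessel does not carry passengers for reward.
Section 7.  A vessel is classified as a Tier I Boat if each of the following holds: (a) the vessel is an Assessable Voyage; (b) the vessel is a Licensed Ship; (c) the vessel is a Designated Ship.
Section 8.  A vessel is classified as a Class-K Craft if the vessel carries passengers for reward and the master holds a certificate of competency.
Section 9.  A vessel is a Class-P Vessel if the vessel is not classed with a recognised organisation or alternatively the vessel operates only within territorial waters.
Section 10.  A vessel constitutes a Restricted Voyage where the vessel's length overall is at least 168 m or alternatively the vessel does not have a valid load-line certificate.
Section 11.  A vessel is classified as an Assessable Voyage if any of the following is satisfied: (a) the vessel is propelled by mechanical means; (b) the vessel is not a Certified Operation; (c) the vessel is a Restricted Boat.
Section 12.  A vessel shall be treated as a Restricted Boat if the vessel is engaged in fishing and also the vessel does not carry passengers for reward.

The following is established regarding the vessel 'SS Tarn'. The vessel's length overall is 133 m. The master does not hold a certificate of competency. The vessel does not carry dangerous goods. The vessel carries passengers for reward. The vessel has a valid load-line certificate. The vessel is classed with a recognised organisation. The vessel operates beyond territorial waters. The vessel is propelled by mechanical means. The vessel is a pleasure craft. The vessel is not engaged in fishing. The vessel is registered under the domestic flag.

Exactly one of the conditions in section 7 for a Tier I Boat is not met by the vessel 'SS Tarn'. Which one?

Designated Ship

section 1 — Licensed Voyage: [the vessel is propelled by mechanical means? yes] OR [the vessel is classed with a recognised organisation? yes] OR [the vessel is registered under the domestic flag? yes] → satisfied.
section 2 — Certified Operation: [Licensed Voyage (section 1)? yes] AND [the master holds a certificate of competency? no] → not satisfied.
section 12 — Restricted Boat: [the vessel is engaged in fishing? no] AND [the vessel does not carry passengers for reward? no] → not satisfied.
section 11 — Assessable Voyage: [the vessel is propelled by mechanical means? yes] OR [not a Certified Operation (section 2)? yes] OR [Restricted Boat (section 12)? no] → satisfied.
section 5 — Approved Voyage: [the vessel is a pleasure craft? yes] AND [the vessel is not propelled by mechanical means? no] → not satisfied.
section 6 — Chargeable Carrier: [the vessel is registered under the domestic flag? yes] OR [the vessel does not carry passengers for reward? no] → satisfied.
section 3 — Licensed Ship: not an Approved Voyage (section 5)? yes; the vessel is a pleasure craft? yes; not a Chargeable Carrier (section 6)? no — 2 of 3 hold (need ≥2) → satisfied.
section 10 — Restricted Voyage: [vessel's length overall: 133 m ≥ 168 m? no] OR [the vessel does not have a valid load-line certificate? no] → not satisfied.
section 9 — Class-P Vessel: [the vessel is not classed with a recognised organisation? no] OR [the vessel operates only within territorial waters? no] → not satisfied.
section 4 — Designated Ship: [Restricted Voyage (section 10)? no] OR [Class-P Vessel (section 9)? no] → not satisfied.
section 7 — Tier I Boat: [Assessable Voyage (section 11)? yes] AND [Licensed Ship (section 3)? yes] AND [Designated Ship (section 4)? no] → not satisfied.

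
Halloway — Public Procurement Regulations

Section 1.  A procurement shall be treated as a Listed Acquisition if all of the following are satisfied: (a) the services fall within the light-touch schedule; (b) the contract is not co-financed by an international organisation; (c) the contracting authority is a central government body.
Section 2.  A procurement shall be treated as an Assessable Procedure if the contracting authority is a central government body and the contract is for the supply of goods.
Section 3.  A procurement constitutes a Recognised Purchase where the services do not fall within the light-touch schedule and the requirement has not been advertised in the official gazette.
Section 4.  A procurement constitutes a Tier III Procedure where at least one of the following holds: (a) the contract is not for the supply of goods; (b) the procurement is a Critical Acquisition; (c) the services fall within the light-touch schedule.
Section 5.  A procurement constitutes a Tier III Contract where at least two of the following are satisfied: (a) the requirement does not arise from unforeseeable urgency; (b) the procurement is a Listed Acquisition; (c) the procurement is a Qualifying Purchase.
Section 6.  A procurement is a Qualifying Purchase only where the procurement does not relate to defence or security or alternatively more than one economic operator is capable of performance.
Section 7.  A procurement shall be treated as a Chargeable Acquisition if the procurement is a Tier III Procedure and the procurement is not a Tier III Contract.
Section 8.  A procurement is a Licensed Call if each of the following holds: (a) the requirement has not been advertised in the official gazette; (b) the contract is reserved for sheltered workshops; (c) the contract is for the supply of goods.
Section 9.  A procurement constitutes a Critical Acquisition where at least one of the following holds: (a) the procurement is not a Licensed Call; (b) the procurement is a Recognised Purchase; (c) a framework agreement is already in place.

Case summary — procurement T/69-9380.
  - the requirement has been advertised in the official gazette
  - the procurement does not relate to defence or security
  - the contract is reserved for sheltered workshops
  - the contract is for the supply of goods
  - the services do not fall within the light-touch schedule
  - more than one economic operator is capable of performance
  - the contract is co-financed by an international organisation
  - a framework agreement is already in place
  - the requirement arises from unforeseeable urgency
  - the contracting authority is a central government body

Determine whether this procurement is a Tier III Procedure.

Yes

section 8 — Licensed Call: [the requirement has not been advertised in the official gazette? no] AND [the contract is reserved for sheltered workshops? yes] AND [the contract is for the supply of goods? yes] → not satisfied.
section 3 — Recognised Purchase: [the services do not fall within the light-touch schedule? yes] AND [the requirement has not been advertised in the official gazette? no] → not satisfied.
section 9 — Critical Acquisition: [not a Licensed Call (section 8)? yes] OR [Recognised Purchase (section 3)? no] OR [a framework agreement is already in place? yes] → satisfied.
section 4 — Tier III Procedure: [the contract is not for the supply of goods? no] OR [Critical Acquisition (section 9)? yes] OR [the services fall within the light-touch schedule? no] → satisfied.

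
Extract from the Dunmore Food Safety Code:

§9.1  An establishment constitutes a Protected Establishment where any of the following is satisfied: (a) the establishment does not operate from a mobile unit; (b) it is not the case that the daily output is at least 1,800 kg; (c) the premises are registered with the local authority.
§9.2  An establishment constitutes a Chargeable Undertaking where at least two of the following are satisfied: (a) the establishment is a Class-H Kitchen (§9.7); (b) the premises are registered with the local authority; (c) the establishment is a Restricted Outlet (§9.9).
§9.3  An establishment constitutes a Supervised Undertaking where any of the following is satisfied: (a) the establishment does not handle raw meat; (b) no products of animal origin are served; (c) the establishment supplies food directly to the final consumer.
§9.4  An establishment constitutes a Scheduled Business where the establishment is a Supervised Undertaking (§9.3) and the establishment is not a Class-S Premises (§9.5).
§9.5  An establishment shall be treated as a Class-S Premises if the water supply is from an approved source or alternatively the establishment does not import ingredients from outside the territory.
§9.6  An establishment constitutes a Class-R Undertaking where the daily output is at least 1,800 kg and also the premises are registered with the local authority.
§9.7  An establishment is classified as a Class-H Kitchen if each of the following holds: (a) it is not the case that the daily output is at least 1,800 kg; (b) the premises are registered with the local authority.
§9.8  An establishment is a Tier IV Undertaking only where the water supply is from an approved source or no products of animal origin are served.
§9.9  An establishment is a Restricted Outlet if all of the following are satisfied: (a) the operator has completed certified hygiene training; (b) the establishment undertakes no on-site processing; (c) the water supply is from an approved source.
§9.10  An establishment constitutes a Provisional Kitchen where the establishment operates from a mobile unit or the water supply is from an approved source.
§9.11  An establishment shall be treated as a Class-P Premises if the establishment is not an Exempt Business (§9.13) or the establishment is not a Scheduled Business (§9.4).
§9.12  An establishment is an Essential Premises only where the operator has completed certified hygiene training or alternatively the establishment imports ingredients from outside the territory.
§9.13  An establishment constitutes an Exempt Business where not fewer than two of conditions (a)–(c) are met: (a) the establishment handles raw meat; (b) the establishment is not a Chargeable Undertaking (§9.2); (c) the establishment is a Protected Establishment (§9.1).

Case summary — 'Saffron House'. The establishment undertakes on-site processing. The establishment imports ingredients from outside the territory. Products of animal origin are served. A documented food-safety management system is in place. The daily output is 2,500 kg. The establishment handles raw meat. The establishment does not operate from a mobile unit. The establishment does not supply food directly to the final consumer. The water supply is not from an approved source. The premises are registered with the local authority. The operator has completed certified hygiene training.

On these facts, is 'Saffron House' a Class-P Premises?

Yes

§9.7 — Class-H Kitchen: [daily output: 2,500 kg ≥ 1,800 kg? yes, so negated condition no] AND [the premises are registered with the local authority? yes] → not satisfied.
§9.9 — Restricted Outlet: [the operator has completed certified hygiene training? yes] AND [the establishment undertakes no on-site processing? no] AND [the water supply is from an approved source? no] → not satisfied.
§9.2 — Chargeable Undertaking: Class-H Kitchen (§9.7)? no; the premises are registered with the local authority? yes; Restricted Outlet (§9.9)? no — 1 of 3 hold (need ≥2) → not satisfied.
§9.1 — Protected Establishment: [the establishment does not operate from a mobile unit? yes] OR [daily output: 2,500 kg ≥ 1,800 kg? yes, so negated condition no] OR [the premises are registered with the local authority? yes] → satisfied.
§9.13 — Exempt Business: the establishment handles raw meat? yes; not a Chargeable Undertaking (§9.2)? yes; Protected Establishment (§9.1)? yes — 3 of 3 hold (need ≥2) → satisfied.
§9.3 — Supervised Undertaking: [the establishment does not handle raw meat? no] OR [no products of animal origin are served? no] OR [the establishment supplies food directly to the final consumer? no] → not satisfied.
§9.5 — Class-S Premises: [the water supply is from an approved source? no] OR [the establishment does not import ingredients from outside the territory? no] → not satisfied.
§9.4 — Scheduled Business: [Supervised Undertaking (§9.3)? no] AND [not a Class-S Premises (§9.5)? yes] → not satisfied.
§9.11 — Class-P Premises: [not an Exempt Business (§9.13)? no] OR [not a Scheduled Business (§9.4)? yes] → satisfied.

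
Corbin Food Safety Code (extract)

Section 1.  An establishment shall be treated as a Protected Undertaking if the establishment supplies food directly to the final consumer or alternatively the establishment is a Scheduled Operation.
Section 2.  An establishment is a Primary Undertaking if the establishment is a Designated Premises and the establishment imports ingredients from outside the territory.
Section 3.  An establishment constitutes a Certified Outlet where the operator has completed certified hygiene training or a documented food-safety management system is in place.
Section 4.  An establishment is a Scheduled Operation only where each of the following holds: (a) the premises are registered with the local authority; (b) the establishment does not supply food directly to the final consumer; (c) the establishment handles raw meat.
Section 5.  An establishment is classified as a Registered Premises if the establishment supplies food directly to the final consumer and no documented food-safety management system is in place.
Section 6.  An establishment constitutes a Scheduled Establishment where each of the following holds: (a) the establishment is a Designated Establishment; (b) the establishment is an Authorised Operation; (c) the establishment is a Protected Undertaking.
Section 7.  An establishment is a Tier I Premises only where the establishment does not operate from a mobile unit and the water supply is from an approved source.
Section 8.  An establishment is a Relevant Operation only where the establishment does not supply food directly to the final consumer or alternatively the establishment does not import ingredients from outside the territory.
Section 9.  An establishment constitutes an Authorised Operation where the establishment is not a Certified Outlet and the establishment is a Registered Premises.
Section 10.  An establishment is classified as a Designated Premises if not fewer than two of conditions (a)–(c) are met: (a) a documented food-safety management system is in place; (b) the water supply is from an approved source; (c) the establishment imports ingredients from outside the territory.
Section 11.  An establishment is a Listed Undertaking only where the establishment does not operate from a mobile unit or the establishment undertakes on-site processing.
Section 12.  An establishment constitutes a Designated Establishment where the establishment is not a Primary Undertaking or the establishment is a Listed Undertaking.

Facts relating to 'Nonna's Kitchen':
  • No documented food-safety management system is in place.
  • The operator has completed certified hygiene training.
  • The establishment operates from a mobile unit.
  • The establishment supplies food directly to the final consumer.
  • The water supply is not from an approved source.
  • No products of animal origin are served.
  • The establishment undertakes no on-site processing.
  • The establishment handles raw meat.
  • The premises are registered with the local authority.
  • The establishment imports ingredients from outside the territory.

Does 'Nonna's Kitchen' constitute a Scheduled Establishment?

No

Under section 10: a documented food-safety management system is in place? no; the water supply is from an approved source? no; the establishment imports ingredients from outside the territory? yes — 1 of 3 hold (need ≥2) → not satisfied.
Under section 2: Designated Premises (section 10)? no; and the establishment imports ingredients from outside the territory? yes. So the establishment is not a Primary Undertaking.
Under section 11: the establishment does not operate from a mobile unit? no; or the establishment undertakes on-site processing? no. So the establishment is not a Listed Undertaking.
Under section 12: not a Primary Undertaking (section 2)? yes; or Listed Undertaking (section 11)? no. So the establishment is a Designated Establishment.
Under section 3: the operator has completed certified hygiene training? yes; or a documented food-safety management system is in place? no. So the establishment is a Certified Outlet.
Under section 5: the establishment supplies food directly to the final consumer? yes; and no documented food-safety management system is in place? yes. So the establishment is a Registered Premises.
Under section 9: not a Certified Outlet (section 3)? no; and Registered Premises (section 5)? yes. So the establishment is not an Authorised Operation.
Under section 4: the premises are registered with the local authority? yes; and the establishment does not supply food directly to the final consumer? no; and the establishment handles raw meat? yes. So the establishment is not a Scheduled Operation.
Under section 1: the establishment supplies food directly to the final consumer? yes; or Scheduled Operation (section 4)? no. So the establishment is a Protected Undertaking.
Under section 6: Designated Establishment (section 12)? yes; and Authorised Operation (section 9)? no; and Protected Undertaking (section 1)? yes. So the establishment is not a Scheduled Establishment.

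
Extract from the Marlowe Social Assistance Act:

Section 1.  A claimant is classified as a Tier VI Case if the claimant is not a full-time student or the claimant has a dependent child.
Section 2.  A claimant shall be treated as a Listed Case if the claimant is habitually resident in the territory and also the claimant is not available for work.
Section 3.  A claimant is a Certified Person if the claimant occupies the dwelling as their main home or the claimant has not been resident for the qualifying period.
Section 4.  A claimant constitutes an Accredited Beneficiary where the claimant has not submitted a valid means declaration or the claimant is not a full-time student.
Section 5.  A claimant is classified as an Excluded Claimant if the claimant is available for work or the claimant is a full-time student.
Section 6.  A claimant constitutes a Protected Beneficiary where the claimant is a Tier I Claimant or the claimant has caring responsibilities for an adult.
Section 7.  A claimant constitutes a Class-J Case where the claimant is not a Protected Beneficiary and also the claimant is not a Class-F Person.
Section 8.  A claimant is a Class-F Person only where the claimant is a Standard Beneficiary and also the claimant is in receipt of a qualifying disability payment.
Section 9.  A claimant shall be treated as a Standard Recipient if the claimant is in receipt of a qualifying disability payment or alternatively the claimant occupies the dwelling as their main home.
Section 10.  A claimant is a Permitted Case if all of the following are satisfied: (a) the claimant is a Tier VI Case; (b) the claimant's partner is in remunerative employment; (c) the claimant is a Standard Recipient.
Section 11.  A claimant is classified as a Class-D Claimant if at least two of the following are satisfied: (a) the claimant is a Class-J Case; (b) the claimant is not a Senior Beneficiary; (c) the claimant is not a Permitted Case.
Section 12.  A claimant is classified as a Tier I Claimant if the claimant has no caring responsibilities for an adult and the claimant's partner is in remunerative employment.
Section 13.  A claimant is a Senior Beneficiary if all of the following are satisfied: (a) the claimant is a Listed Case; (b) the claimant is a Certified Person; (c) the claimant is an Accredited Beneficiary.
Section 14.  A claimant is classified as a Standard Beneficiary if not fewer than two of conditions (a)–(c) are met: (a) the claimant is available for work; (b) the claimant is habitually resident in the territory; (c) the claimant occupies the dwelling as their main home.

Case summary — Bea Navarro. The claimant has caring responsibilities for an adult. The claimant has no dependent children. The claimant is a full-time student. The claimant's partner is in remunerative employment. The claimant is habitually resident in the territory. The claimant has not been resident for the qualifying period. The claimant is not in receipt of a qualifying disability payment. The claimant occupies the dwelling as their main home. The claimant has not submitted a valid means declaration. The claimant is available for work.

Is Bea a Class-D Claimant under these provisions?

Under section 12: the claimant has no caring responsibilities for an adult? no; and the claimant's partner is in remunerative employment? yes. So the claimant is not a Tier I Claimant.
Under section 6: Tier I Claimant (section 12)? no; or the claimant has caring responsibilities for an adult? yes. So the claimant is a Protected Beneficiary.
Under section 14: the claimant is available for work? yes; the claimant is habitually resident in the territory? yes; the claimant occupies the dwelling as their main home? yes — 3 of 3 hold (need ≥2) → satisfied.
Under section 8: Standard Beneficiary (section 14)? yes; and the claimant is in receipt of a qualifying disability payment? no. So the claimant is not a Class-F Person.
Under section 7: not a Protected Beneficiary (section 6)? no; and not a Class-F Person (section 8)? yes. So the claimant is not a Class-J Case.
Under section 2: the claimant is habitually resident in the territory? yes; and the claimant is not available for work? no. So the claimant is not a Listed Case.
Under section 3: the claimant occupies the dwelling as their main home? yes; or the claimant has not been resident for the qualifying period? yes. So the claimant is a Certified Person.
Under section 4: the claimant has not submitted a valid means declaration? yes; or the claimant is not a full-time student? no. So the claimant is an Accredited Beneficiary.
Under section 13: Listed Case (section 2)? no; and Certified Person (section 3)? yes; and Accredited Beneficiary (section 4)? yes. So the claimant is not a Senior Beneficiary.
Under section 1: the claimant is not a full-time student? no; or the claimant has a dependent child? no. So the claimant is not a Tier VI Case.
Under section 9: the claimant is in receipt of a qualifying disability payment? no; or the claimant occupies the dwelling as their main home? yes. So the claimant is a Standard Recipient.
Under section 10: Tier VI Case (section 1)? no; and the claimant's partner is in remunerative employment? yes; and Standard Recipient (section 9)? yes. So the claimant is not a Permitted Case.
Under section 11: Class-J Case (section 7)? no; not a Senior Beneficiary (section 13)? yes; not a Permitted Case (section 10)? yes — 2 of 3 hold (need ≥2) → satisfied.

Yes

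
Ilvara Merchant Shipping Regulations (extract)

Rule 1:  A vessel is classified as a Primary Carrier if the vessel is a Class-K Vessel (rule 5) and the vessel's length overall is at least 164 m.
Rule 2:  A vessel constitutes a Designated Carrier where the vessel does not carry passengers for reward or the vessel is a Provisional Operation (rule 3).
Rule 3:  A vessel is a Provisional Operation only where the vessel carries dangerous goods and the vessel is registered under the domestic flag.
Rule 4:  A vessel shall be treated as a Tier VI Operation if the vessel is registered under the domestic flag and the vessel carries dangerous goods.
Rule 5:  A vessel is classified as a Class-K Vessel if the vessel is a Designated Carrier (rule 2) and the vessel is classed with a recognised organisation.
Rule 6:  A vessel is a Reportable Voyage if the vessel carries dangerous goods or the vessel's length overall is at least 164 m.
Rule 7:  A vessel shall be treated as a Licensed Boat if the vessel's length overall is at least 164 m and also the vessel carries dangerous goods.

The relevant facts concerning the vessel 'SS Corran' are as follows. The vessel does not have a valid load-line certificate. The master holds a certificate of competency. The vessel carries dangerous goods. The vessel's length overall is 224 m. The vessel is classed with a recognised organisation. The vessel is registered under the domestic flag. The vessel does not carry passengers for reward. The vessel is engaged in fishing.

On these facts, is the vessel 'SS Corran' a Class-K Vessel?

Yes

rule 3 — Provisional Operation: [the vessel carries dangerous goods? yes] AND [the vessel is registered under the domestic flag? yes] → satisfied.
rule 2 — Designated Carrier: [the vessel does not carry passengers for reward? yes] OR [Provisional Operation (rule 3)? yes] → satisfied.
rule 5 — Class-K Vessel: [Designated Carrier (rule 2)? yes] AND [the vessel is classed with a recognised organisation? yes] → satisfied.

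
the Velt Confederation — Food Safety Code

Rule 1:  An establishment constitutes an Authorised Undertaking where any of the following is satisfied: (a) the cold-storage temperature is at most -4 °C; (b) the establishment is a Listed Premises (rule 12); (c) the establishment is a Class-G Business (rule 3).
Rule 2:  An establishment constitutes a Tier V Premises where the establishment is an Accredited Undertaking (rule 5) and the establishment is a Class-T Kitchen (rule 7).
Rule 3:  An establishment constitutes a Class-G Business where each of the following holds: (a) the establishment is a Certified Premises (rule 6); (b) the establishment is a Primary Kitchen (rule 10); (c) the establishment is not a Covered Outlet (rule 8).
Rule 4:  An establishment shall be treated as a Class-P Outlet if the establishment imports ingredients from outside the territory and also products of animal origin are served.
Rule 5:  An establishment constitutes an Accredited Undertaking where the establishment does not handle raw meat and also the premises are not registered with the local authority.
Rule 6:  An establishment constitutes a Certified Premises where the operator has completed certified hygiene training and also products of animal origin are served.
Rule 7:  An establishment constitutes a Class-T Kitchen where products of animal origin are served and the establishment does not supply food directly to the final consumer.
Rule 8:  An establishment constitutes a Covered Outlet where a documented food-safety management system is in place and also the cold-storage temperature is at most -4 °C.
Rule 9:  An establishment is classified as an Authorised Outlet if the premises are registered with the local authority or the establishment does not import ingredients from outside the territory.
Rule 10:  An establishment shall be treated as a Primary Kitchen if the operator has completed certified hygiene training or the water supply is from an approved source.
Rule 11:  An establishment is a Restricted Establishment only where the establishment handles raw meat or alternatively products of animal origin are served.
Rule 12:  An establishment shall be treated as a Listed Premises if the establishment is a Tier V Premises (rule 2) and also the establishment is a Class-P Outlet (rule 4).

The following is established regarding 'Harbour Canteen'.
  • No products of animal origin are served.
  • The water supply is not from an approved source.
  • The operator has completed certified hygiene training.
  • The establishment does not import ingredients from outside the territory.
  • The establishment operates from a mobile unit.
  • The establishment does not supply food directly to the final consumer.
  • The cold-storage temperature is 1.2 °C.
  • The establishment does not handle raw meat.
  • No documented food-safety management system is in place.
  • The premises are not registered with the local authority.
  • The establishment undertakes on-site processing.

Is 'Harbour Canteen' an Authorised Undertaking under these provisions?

No

rule 5 — Accredited Undertaking: [the establishment does not handle raw meat? yes] AND [the premises are not registered with the local authority? yes] → satisfied.
rule 7 — Class-T Kitchen: [products of animal origin are served? no] AND [the establishment does not supply food directly to the final consumer? yes] → not satisfied.
rule 2 — Tier V Premises: [Accredited Undertaking (rule 5)? yes] AND [Class-T Kitchen (rule 7)? no] → not satisfied.
rule 4 — Class-P Outlet: [the establishment imports ingredients from outside the territory? no] AND [products of animal origin are served? no] → not satisfied.
rule 12 — Listed Premises: [Tier V Premises (rule 2)? no] AND [Class-P Outlet (rule 4)? no] → not satisfied.
rule 6 — Certified Premises: [the operator has completed certified hygiene training? yes] AND [products of animal origin are served? no] → not satisfied.
rule 10 — Primary Kitchen: [the operator has completed certified hygiene training? yes] OR [the water supply is from an approved source? no] → satisfied.
rule 8 — Covered Outlet: [a documented food-safety management system is in place? no] AND [cold-storage temperature: 1.2 °C ≤ -4 °C? no] → not satisfied.
rule 3 — Class-G Business: [Certified Premises (rule 6)? no] AND [Primary Kitchen (rule 10)? yes] AND [not a Covered Outlet (rule 8)? yes] → not satisfied.
rule 1 — Authorised Undertaking: [cold-storage temperature: 1.2 °C ≤ -4 °C? no] OR [Listed Premises (rule 12)? no] OR [Class-G Business (rule 3)? no] → not satisfied.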